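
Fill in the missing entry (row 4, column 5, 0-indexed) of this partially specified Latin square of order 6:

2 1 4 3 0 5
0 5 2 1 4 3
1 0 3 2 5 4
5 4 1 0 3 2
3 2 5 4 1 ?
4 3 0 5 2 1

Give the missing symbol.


Row 4 contains symbols [1, 2, 3, 4, 5] — missing [0].
Column 5 contains symbols [1, 2, 3, 4, 5] — missing [0].
The missing symbol must appear in both missing sets; intersection = [0].
Therefore the hidden value is 0.

Missing value = 0.


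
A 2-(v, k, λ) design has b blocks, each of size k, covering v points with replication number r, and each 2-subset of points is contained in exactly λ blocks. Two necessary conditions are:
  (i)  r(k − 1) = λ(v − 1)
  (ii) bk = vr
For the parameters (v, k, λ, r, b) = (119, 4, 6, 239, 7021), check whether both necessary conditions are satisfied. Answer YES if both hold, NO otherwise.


Condition (i): r(k − 1) = 239·3 = 717; λ(v − 1) = 6·118 = 708. Match? NO.
Condition (ii): bk = 7021·4 = 28084; vr = 119·239 = 28441. Match? NO.
Both conditions hold? NO.

NO


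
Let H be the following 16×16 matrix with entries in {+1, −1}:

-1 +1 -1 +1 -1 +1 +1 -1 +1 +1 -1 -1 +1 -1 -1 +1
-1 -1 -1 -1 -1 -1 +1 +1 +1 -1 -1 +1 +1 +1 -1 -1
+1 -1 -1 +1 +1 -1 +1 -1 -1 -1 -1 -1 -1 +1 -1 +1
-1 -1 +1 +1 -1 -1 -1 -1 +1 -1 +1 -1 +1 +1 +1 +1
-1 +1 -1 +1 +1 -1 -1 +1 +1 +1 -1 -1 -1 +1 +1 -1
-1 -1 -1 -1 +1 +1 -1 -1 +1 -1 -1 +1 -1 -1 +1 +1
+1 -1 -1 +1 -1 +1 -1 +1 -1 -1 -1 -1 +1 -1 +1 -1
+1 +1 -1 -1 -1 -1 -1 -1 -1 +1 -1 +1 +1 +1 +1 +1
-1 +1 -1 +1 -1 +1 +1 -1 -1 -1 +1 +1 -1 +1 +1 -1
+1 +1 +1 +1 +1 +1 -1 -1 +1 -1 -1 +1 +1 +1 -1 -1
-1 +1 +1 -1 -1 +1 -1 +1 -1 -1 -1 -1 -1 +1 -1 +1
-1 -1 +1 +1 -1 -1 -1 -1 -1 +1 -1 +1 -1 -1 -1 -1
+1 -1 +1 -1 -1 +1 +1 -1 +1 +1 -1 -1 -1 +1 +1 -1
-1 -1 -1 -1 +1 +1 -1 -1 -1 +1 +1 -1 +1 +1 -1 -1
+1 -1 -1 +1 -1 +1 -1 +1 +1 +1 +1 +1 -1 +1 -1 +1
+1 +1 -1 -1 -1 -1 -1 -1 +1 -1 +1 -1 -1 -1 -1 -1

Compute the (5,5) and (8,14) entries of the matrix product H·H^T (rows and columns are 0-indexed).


Row 5 of H: [-1, -1, -1, -1, 1, 1, -1, -1, 1, -1, -1, 1, -1, -1, 1, 1].
Row 8 of H: [-1, 1, -1, 1, -1, 1, 1, -1, -1, -1, 1, 1, -1, 1, 1, -1].
Row 14 of H: [1, -1, -1, 1, -1, 1, -1, 1, 1, 1, 1, 1, -1, 1, -1, 1].
(H·H^T)[5][5] = Σ_j H[5][j]·H[5][j] = (-1)² + (-1)² + (-1)² + (-1)² + (1)² + (1)² + (-1)² + (-1)² + (1)² + (-1)² + (-1)² + (1)² + (-1)² + (-1)² + (1)² + (1)² = 1 + 1 + 1 + 1 + 1 + 1 + 1 + 1 + 1 + 1 + 1 + 1 + 1 + 1 + 1 + 1 = 16.
(H·H^T)[8][14] = Σ_j H[8][j]·H[14][j] = (-1)·(1) + (1)·(-1) + (-1)·(-1) + (1)·(1) + (-1)·(-1) + (1)·(1) + (1)·(-1) + (-1)·(1) + (-1)·(1) + (-1)·(1) + (1)·(1) + (1)·(1) + (-1)·(-1) + (1)·(1) + (1)·(-1) + (-1)·(1) = -1 + -1 + 1 + 1 + 1 + 1 + -1 + -1 + -1 + -1 + 1 + 1 + 1 + 1 + -1 + -1 = 0.
So rows 8 and 14 are orthogonal; the diagonal entry equals n = 16.

(5,5) entry = 16; (8,14) entry = 0.


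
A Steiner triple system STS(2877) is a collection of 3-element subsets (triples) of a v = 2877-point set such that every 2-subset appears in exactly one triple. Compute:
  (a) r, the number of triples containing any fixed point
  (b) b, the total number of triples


An STS(v) is a 2-(v, 3, 1) BIBD: block size k = 3, λ = 1.
Replication: r(k − 1) = λ(v − 1) ⇒ r·2 = 2877 − 1 = 2876 ⇒ r = 1438.
Block count: bk = vr ⇒ b·3 = 2877·1438 = 4137126 ⇒ b = 1379042.

r = 1438, b = 1379042.


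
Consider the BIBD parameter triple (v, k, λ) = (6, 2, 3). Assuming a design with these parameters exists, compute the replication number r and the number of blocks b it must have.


Any 2-(v, k, λ) BIBD satisfies two necessary conditions:
  (i)  Each point sits in r blocks, and counting incidences through any fixed point gives r(k − 1) = λ(v − 1), so r = λ(v − 1)/(k − 1).
  (ii) Total incidences bk = vr, so b = vr/k.
Step 1: r = λ(v − 1)/(k − 1) = 3·(6 − 1)/(2 − 1) = 3·5/1 = 15/1 = 15.
Step 2: b = vr/k = 6·15/2 = 90/2 = 45.
Check integrality: r = 15 ∈ Z ✓, b = 45 ∈ Z ✓.
(These identities are necessary conditions: they determine r and b for any design with these parameters, but do not by themselves prove that one exists.)

r = 15, b = 45.


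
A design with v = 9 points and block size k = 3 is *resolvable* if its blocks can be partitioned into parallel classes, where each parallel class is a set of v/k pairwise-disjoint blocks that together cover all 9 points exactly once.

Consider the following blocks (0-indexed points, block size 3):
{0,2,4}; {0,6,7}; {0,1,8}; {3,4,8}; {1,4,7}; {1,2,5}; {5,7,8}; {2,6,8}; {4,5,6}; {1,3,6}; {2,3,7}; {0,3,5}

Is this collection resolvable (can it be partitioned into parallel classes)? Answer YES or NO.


v = 9, block size k = 3, number of blocks = 12.
For resolvability, blocks must partition into parallel classes of size v/k = 3.
Total blocks must therefore be a multiple of 3: 12 = 3·4 + 0 ⇒ divisible ✓.
Greedy packing gives 4 candidate class(es). Each should be a full parallel class (size 3, covers all 9 points).
  Class 1 (3 blocks): {0,2,4}; {5,7,8}; {1,3,6}. Points covered: [0, 1, 2, 3, 4, 5, 6, 7, 8].
  Class 2 (3 blocks): {0,6,7}; {3,4,8}; {1,2,5}. Points covered: [0, 1, 2, 3, 4, 5, 6, 7, 8].
  Class 3 (3 blocks): {0,1,8}; {4,5,6}; {2,3,7}. Points covered: [0, 1, 2, 3, 4, 5, 6, 7, 8].
  Class 4 (3 blocks): {1,4,7}; {2,6,8}; {0,3,5}. Points covered: [0, 1, 2, 3, 4, 5, 6, 7, 8].
All classes full (size 3)? YES. All classes cover every point? YES.
Resolvable? YES.

YES


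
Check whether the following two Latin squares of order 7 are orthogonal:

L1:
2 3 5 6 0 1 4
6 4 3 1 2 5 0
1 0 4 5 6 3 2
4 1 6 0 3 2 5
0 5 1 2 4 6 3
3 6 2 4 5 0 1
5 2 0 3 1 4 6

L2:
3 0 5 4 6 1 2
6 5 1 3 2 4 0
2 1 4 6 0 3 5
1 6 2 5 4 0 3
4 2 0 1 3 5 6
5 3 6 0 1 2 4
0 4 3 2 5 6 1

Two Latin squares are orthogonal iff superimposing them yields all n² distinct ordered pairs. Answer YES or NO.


Form the n² = 49 superimposed pairs (L1[i][j], L2[i][j]), row by row (rows and columns indexed from 0):
row 0: (2,3) (3,0) (5,5) (6,4) (0,6) (1,1) (4,2)
row 1: (6,6) (4,5) (3,1) (1,3) (2,2) (5,4) (0,0)
row 2: (1,2) (0,1) (4,4) (5,6) (6,0) (3,3) (2,5)
row 3: (4,1) (1,6) (6,2) (0,5) (3,4) (2,0) (5,3)
row 4: (0,4) (5,2) (1,0) (2,1) (4,3) (6,5) (3,6)
row 5: (3,5) (6,3) (2,6) (4,0) (5,1) (0,2) (1,4)
row 6: (5,0) (2,4) (0,3) (3,2) (1,5) (4,6) (6,1)
Orthogonality requires all 49 pairs distinct.
Check by first coordinate: for each symbol s of L1, list the L2 entries in the n cells where L1 = s; they must all differ.
  L1 = 0: L2 entries (in reading order) 6, 0, 1, 5, 4, 2, 3 — all 7 distinct ✓
  L1 = 1: L2 entries (in reading order) 1, 3, 2, 6, 0, 4, 5 — all 7 distinct ✓
  L1 = 2: L2 entries (in reading order) 3, 2, 5, 0, 1, 6, 4 — all 7 distinct ✓
  L1 = 3: L2 entries (in reading order) 0, 1, 3, 4, 6, 5, 2 — all 7 distinct ✓
  L1 = 4: L2 entries (in reading order) 2, 5, 4, 1, 3, 0, 6 — all 7 distinct ✓
  L1 = 5: L2 entries (in reading order) 5, 4, 6, 3, 2, 1, 0 — all 7 distinct ✓
  L1 = 6: L2 entries (in reading order) 4, 6, 0, 2, 5, 3, 1 — all 7 distinct ✓
Every symbol of L1 meets every symbol of L2 exactly once, so all 49 pairs are distinct (49 of 49).
Conclusion: YES.

YES


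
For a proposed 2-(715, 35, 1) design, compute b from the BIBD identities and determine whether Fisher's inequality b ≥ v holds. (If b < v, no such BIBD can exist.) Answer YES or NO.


r = λ(v − 1)/(k − 1) = 1·714/34 = 21.
b = vr/k = 715·21/35 = 429.
Fisher's inequality: b ≥ v ⇔ 429 ≥ 715? NO.

NO


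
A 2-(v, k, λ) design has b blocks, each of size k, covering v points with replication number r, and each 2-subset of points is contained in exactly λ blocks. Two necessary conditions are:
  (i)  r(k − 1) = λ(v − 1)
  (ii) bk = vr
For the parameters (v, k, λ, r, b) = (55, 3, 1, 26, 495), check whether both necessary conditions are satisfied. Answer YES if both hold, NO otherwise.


Condition (i): r(k − 1) = 26·2 = 52; λ(v − 1) = 1·54 = 54. Match? NO.
Condition (ii): bk = 495·3 = 1485; vr = 55·26 = 1430. Match? NO.
Both conditions hold? NO.

NO


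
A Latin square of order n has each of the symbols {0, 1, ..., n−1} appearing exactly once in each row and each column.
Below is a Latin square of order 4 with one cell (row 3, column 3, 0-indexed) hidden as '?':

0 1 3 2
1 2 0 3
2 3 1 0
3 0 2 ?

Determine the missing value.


Row 3 contains symbols [0, 2, 3] — missing [1].
Column 3 contains symbols [0, 2, 3] — missing [1].
The missing symbol must appear in both missing sets; intersection = [1].
Therefore the hidden value is 1.

Missing value = 1.


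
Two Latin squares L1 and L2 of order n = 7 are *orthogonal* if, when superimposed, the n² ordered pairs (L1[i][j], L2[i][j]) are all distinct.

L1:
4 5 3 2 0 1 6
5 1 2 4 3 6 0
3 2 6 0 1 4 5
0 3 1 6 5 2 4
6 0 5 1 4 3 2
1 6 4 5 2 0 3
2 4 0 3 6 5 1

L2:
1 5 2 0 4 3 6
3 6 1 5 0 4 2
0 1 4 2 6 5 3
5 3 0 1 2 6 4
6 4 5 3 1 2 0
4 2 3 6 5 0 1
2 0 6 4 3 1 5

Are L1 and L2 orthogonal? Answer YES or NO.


Form the n² = 49 superimposed pairs (L1[i][j], L2[i][j]), row by row (rows and columns indexed from 0):
row 0: (4,1) (5,5) (3,2) (2,0) (0,4) (1,3) (6,6)
row 1: (5,3) (1,6) (2,1) (4,5) (3,0) (6,4) (0,2)
row 2: (3,0) (2,1) (6,4) (0,2) (1,6) (4,5) (5,3)
row 3: (0,5) (3,3) (1,0) (6,1) (5,2) (2,6) (4,4)
row 4: (6,6) (0,4) (5,5) (1,3) (4,1) (3,2) (2,0)
row 5: (1,4) (6,2) (4,3) (5,6) (2,5) (0,0) (3,1)
row 6: (2,2) (4,0) (0,6) (3,4) (6,3) (5,1) (1,5)
Orthogonality requires all 49 pairs distinct.
But the pair (3,0) repeats: cell (1,4) has L1 = 3, L2 = 0, and cell (2,0) has L1 = 3, L2 = 0.
A repeated pair means some other pair never occurs (only 35 distinct pairs out of 49), so the squares are not orthogonal.
Conclusion: NO.

NO


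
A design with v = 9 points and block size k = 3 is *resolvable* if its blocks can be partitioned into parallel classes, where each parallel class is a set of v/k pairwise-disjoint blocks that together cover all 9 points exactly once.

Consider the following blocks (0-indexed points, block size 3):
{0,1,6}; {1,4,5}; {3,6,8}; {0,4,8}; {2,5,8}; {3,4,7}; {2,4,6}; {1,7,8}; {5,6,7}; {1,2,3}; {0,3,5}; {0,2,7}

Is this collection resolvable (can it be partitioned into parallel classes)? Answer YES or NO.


v = 9, block size k = 3, number of blocks = 12.
For resolvability, blocks must partition into parallel classes of size v/k = 3.
Total blocks must therefore be a multiple of 3: 12 = 3·4 + 0 ⇒ divisible ✓.
Greedy packing gives 4 candidate class(es). Each should be a full parallel class (size 3, covers all 9 points).
  Class 1 (3 blocks): {0,1,6}; {2,5,8}; {3,4,7}. Points covered: [0, 1, 2, 3, 4, 5, 6, 7, 8].
  Class 2 (3 blocks): {1,4,5}; {3,6,8}; {0,2,7}. Points covered: [0, 1, 2, 3, 4, 5, 6, 7, 8].
  Class 3 (3 blocks): {0,4,8}; {5,6,7}; {1,2,3}. Points covered: [0, 1, 2, 3, 4, 5, 6, 7, 8].
  Class 4 (3 blocks): {2,4,6}; {1,7,8}; {0,3,5}. Points covered: [0, 1, 2, 3, 4, 5, 6, 7, 8].
All classes full (size 3)? YES. All classes cover every point? YES.
Resolvable? YES.

YES


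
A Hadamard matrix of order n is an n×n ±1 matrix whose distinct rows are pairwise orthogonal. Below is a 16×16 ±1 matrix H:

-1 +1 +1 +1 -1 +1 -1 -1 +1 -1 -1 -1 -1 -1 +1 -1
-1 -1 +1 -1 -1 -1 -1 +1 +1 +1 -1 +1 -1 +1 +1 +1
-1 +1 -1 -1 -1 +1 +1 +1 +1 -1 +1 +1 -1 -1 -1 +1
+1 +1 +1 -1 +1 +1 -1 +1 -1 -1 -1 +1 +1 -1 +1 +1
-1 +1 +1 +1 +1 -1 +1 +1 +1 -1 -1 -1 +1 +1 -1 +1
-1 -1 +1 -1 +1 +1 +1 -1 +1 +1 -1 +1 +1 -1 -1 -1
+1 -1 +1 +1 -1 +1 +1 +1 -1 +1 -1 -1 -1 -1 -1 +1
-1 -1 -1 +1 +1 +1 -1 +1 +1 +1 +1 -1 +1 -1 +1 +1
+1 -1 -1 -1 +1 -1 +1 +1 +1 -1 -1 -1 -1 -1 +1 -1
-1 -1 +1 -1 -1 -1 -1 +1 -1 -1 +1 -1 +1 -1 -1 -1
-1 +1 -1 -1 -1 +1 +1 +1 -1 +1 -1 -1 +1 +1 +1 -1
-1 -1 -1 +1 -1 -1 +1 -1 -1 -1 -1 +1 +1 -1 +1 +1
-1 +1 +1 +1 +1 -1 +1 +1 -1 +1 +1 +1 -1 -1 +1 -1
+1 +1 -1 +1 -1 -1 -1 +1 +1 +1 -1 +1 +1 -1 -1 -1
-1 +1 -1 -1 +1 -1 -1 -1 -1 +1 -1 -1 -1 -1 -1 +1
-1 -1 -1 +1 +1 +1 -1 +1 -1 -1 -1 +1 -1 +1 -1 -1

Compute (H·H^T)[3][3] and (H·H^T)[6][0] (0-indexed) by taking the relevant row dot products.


Row 0 of H: [-1, 1, 1, 1, -1, 1, -1, -1, 1, -1, -1, -1, -1, -1, 1, -1].
Row 3 of H: [1, 1, 1, -1, 1, 1, -1, 1, -1, -1, -1, 1, 1, -1, 1, 1].
Row 6 of H: [1, -1, 1, 1, -1, 1, 1, 1, -1, 1, -1, -1, -1, -1, -1, 1].
(H·H^T)[3][3] = Σ_j H[3][j]·H[3][j] = (1)² + (1)² + (1)² + (-1)² + (1)² + (1)² + (-1)² + (1)² + (-1)² + (-1)² + (-1)² + (1)² + (1)² + (-1)² + (1)² + (1)² = 1 + 1 + 1 + 1 + 1 + 1 + 1 + 1 + 1 + 1 + 1 + 1 + 1 + 1 + 1 + 1 = 16.
(H·H^T)[6][0] = Σ_j H[6][j]·H[0][j] = (1)·(-1) + (-1)·(1) + (1)·(1) + (1)·(1) + (-1)·(-1) + (1)·(1) + (1)·(-1) + (1)·(-1) + (-1)·(1) + (1)·(-1) + (-1)·(-1) + (-1)·(-1) + (-1)·(-1) + (-1)·(-1) + (-1)·(1) + (1)·(-1) = -1 + -1 + 1 + 1 + 1 + 1 + -1 + -1 + -1 + -1 + 1 + 1 + 1 + 1 + -1 + -1 = 0.
So rows 6 and 0 are orthogonal; the diagonal entry equals n = 16.

(3,3) entry = 16; (6,0) entry = 0.


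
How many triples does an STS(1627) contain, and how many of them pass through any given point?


An STS(v) is a 2-(v, 3, 1) BIBD: block size k = 3, λ = 1.
Replication: r(k − 1) = λ(v − 1) ⇒ r·2 = 1627 − 1 = 1626 ⇒ r = 813.
Block count: bk = vr ⇒ b·3 = 1627·813 = 1322751 ⇒ b = 440917.
(Check via b = v(v − 1)/6 = 1627·1626/6 = 2645502/6 = 440917.)

r = 813, b = 440917.


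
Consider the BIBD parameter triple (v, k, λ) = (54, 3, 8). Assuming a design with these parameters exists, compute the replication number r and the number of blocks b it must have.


Any 2-(v, k, λ) BIBD satisfies two necessary conditions:
  (i)  Each point sits in r blocks, and counting incidences through any fixed point gives r(k − 1) = λ(v − 1), so r = λ(v − 1)/(k − 1).
  (ii) Total incidences bk = vr, so b = vr/k.
Step 1: r = λ(v − 1)/(k − 1) = 8·(54 − 1)/(3 − 1) = 8·53/2 = 424/2 = 212.
Step 2: b = vr/k = 54·212/3 = 11448/3 = 3816.
Check integrality: r = 212 ∈ Z ✓, b = 3816 ∈ Z ✓.
(These identities are necessary conditions: they determine r and b for any design with these parameters, but do not by themselves prove that one exists.)

r = 212, b = 3816.


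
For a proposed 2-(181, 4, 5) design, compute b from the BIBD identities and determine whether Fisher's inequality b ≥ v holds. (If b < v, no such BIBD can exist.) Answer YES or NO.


b = λv(v − 1)/(k(k − 1)) = 5·181·180/(4·3) = 162900/12 = 13575.
Compare with v = 181: b ≥ v, so Fisher's inequality holds.

YES


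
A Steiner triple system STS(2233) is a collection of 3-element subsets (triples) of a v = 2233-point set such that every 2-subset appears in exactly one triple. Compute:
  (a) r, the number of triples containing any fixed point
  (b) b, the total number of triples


An STS(v) is a 2-(v, 3, 1) BIBD: block size k = 3, λ = 1.
Replication: r(k − 1) = λ(v − 1) ⇒ r·2 = 2233 − 1 = 2232 ⇒ r = 1116.
Block count: bk = vr ⇒ b·3 = 2233·1116 = 2492028 ⇒ b = 830676.

r = 1116, b = 830676.


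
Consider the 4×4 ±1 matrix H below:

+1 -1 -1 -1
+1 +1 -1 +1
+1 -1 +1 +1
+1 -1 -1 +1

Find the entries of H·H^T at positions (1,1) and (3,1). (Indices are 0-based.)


Row 1 of H: [1, 1, -1, 1].
Row 3 of H: [1, -1, -1, 1].
(H·H^T)[1][1] = Σ_j H[1][j]·H[1][j] = (1)² + (1)² + (-1)² + (1)² = 1 + 1 + 1 + 1 = 4.
(H·H^T)[3][1] = Σ_j H[3][j]·H[1][j] = (1)·(1) + (-1)·(1) + (-1)·(-1) + (1)·(1) = 1 + -1 + 1 + 1 = 2.
Rows 3 and 1 are not orthogonal (dot product = 2 ≠ 0), so H is not a Hadamard matrix.

(1,1) entry = 4; (3,1) entry = 2.


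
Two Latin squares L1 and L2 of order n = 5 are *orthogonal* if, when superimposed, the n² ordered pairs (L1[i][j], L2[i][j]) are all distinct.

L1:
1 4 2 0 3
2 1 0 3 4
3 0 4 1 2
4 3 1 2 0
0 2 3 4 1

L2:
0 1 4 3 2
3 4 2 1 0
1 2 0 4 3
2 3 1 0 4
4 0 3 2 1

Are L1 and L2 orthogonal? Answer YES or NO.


Form the n² = 25 superimposed pairs (L1[i][j], L2[i][j]), row by row (rows and columns indexed from 0):
row 0: (1,0) (4,1) (2,4) (0,3) (3,2)
row 1: (2,3) (1,4) (0,2) (3,1) (4,0)
row 2: (3,1) (0,2) (4,0) (1,4) (2,3)
row 3: (4,2) (3,3) (1,1) (2,0) (0,4)
row 4: (0,4) (2,0) (3,3) (4,2) (1,1)
Orthogonality requires all 25 pairs distinct.
But the pair (3,1) repeats: cell (1,3) has L1 = 3, L2 = 1, and cell (2,0) has L1 = 3, L2 = 1.
A repeated pair means some other pair never occurs (only 15 distinct pairs out of 25), so the squares are not orthogonal.
Conclusion: NO.

NO


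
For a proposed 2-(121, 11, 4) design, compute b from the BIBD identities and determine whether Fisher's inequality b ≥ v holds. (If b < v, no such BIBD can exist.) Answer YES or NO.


b = λv(v − 1)/(k(k − 1)) = 4·121·120/(11·10) = 58080/110 = 528.
Compare with v = 121: b ≥ v, so Fisher's inequality holds.

YES


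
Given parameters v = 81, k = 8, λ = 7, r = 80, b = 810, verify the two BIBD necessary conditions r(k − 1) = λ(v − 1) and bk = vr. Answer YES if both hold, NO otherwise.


Condition (i): r(k − 1) = 80·7 = 560; λ(v − 1) = 7·80 = 560. Match? YES.
Condition (ii): bk = 810·8 = 6480; vr = 81·80 = 6480. Match? YES.
Both conditions hold? YES.

YES


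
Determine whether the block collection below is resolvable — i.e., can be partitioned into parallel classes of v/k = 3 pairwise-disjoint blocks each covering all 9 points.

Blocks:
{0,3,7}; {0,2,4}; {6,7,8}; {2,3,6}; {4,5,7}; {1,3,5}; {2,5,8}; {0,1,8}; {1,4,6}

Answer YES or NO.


v = 9, block size k = 3, number of blocks = 9.
For resolvability, blocks must partition into parallel classes of size v/k = 3.
Total blocks must therefore be a multiple of 3: 9 = 3·3 + 0 ⇒ divisible ✓.
Greedy packing gives 3 candidate class(es). Each should be a full parallel class (size 3, covers all 9 points).
  Class 1 (3 blocks): {0,3,7}; {2,5,8}; {1,4,6}. Points covered: [0, 1, 2, 3, 4, 5, 6, 7, 8].
  Class 2 (3 blocks): {0,2,4}; {6,7,8}; {1,3,5}. Points covered: [0, 1, 2, 3, 4, 5, 6, 7, 8].
  Class 3 (3 blocks): {2,3,6}; {4,5,7}; {0,1,8}. Points covered: [0, 1, 2, 3, 4, 5, 6, 7, 8].
All classes full (size 3)? YES. All classes cover every point? YES.
Resolvable? YES.

YES


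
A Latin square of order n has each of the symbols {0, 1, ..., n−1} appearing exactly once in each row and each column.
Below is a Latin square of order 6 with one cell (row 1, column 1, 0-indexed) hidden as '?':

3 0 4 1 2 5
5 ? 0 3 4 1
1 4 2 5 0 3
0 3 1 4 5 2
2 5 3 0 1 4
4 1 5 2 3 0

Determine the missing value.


Row 1 contains symbols [0, 1, 3, 4, 5] — missing [2].
Column 1 contains symbols [0, 1, 3, 4, 5] — missing [2].
The missing symbol must appear in both missing sets; intersection = [2].
Therefore the hidden value is 2.

Missing value = 2.


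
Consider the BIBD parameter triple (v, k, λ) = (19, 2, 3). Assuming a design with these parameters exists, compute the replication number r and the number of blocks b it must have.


Any 2-(v, k, λ) BIBD satisfies two necessary conditions:
  (i)  Each point sits in r blocks, and counting incidences through any fixed point gives r(k − 1) = λ(v − 1), so r = λ(v − 1)/(k − 1).
  (ii) Total incidences bk = vr, so b = vr/k.
Step 1: r = λ(v − 1)/(k − 1) = 3·(19 − 1)/(2 − 1) = 3·18/1 = 54/1 = 54.
Step 2: b = vr/k = 19·54/2 = 1026/2 = 513.
Check integrality: r = 54 ∈ Z ✓, b = 513 ∈ Z ✓.
(These identities are necessary conditions: they determine r and b for any design with these parameters, but do not by themselves prove that one exists.)

r = 54, b = 513.


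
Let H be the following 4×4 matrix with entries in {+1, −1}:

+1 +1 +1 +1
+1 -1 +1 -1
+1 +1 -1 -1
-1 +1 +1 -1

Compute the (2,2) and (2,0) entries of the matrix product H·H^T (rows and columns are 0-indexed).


Row 0 of H: [1, 1, 1, 1].
Row 2 of H: [1, 1, -1, -1].
(H·H^T)[2][2] = Σ_j H[2][j]·H[2][j] = (1)² + (1)² + (-1)² + (-1)² = 1 + 1 + 1 + 1 = 4.
(H·H^T)[2][0] = Σ_j H[2][j]·H[0][j] = (1)·(1) + (1)·(1) + (-1)·(1) + (-1)·(1) = 1 + 1 + -1 + -1 = 0.
So rows 2 and 0 are orthogonal; the diagonal entry equals n = 4.

(2,2) entry = 4; (2,0) entry = 0.


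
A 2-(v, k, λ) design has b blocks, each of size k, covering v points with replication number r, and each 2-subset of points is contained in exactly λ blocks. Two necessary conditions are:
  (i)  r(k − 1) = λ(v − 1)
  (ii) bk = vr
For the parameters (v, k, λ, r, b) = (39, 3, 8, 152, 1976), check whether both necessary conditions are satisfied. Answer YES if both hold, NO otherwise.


Condition (i): r(k − 1) = 152·2 = 304; λ(v − 1) = 8·38 = 304. Match? YES.
Condition (ii): bk = 1976·3 = 5928; vr = 39·152 = 5928. Match? YES.
Both conditions hold? YES.

YES


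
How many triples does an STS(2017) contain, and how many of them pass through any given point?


An STS(v) is a 2-(v, 3, 1) BIBD: block size k = 3, λ = 1.
Replication: r(k − 1) = λ(v − 1) ⇒ r·2 = 2017 − 1 = 2016 ⇒ r = 1008.
Block count: b = v(v − 1)/6 = 2017·2016/6 = 4066272/6 = 677712.

r = 1008, b = 677712.


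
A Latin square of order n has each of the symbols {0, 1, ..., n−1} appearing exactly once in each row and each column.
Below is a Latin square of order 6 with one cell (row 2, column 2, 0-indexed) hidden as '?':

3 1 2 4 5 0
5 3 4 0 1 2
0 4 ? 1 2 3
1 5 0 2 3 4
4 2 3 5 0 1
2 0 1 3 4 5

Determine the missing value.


Row 2 contains symbols [0, 1, 2, 3, 4] — missing [5].
Column 2 contains symbols [0, 1, 2, 3, 4] — missing [5].
The missing symbol must appear in both missing sets; intersection = [5].
Therefore the hidden value is 5.

Missing value = 5.


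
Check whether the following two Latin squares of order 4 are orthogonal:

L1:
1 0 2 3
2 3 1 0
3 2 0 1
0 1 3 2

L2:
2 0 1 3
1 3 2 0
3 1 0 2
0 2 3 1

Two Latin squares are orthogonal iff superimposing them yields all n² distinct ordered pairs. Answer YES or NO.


Form the n² = 16 superimposed pairs (L1[i][j], L2[i][j]), row by row (rows and columns indexed from 0):
row 0: (1,2) (0,0) (2,1) (3,3)
row 1: (2,1) (3,3) (1,2) (0,0)
row 2: (3,3) (2,1) (0,0) (1,2)
row 3: (0,0) (1,2) (3,3) (2,1)
Orthogonality requires all 16 pairs distinct.
But the pair (2,1) repeats: cell (0,2) has L1 = 2, L2 = 1, and cell (1,0) has L1 = 2, L2 = 1.
A repeated pair means some other pair never occurs (only 4 distinct pairs out of 16), so the squares are not orthogonal.
Conclusion: NO.

NO


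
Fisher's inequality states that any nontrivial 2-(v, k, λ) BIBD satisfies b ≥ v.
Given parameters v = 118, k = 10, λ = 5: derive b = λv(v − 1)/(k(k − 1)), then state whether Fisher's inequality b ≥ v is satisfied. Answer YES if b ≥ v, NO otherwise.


r = λ(v − 1)/(k − 1) = 5·117/9 = 65.
b = vr/k = 118·65/10 = 767.
Fisher's inequality: b ≥ v ⇔ 767 ≥ 118? YES.

YES


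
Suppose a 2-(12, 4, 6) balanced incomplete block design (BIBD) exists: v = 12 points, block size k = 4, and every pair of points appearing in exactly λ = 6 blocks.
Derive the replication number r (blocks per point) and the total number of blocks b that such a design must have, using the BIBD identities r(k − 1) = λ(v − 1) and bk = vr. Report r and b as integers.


Any 2-(v, k, λ) BIBD satisfies two necessary conditions:
  (i)  Each point sits in r blocks, and counting incidences through any fixed point gives r(k − 1) = λ(v − 1), so r = λ(v − 1)/(k − 1).
  (ii) Total incidences bk = vr, so b = vr/k.
Step 1: r = λ(v − 1)/(k − 1) = 6·(12 − 1)/(4 − 1) = 6·11/3 = 66/3 = 22.
Step 2: b = vr/k = 12·22/4 = 264/4 = 66.
Check integrality: r = 22 ∈ Z ✓, b = 66 ∈ Z ✓.
(These identities are necessary conditions: they determine r and b for any design with these parameters, but do not by themselves prove that one exists.)

r = 22, b = 66.


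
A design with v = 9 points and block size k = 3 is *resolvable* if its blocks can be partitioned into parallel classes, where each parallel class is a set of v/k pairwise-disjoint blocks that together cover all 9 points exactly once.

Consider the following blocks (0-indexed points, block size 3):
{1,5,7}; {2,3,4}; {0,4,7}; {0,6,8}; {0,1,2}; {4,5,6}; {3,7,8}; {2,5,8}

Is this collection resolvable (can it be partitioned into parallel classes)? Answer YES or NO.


v = 9, block size k = 3, number of blocks = 8.
For resolvability, blocks must partition into parallel classes of size v/k = 3.
Total blocks must therefore be a multiple of 3: 8 = 3·2 + 2 ⇒ not divisible ✗.
Resolvable? NO.

NO


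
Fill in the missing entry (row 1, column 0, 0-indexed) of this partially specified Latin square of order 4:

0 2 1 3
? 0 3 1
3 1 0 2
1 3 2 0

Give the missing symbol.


Row 1 contains symbols [0, 1, 3] — missing [2].
Column 0 contains symbols [0, 1, 3] — missing [2].
The missing symbol must appear in both missing sets; intersection = [2].
Therefore the hidden value is 2.

Missing value = 2.


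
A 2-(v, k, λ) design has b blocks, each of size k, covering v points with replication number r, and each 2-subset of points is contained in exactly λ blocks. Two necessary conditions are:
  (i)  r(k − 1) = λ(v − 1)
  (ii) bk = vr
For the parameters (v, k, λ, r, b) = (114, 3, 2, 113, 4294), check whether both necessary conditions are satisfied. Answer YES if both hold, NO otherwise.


Condition (i): r(k − 1) = 113·2 = 226; λ(v − 1) = 2·113 = 226. Match? YES.
Condition (ii): bk = 4294·3 = 12882; vr = 114·113 = 12882. Match? YES.
Both conditions hold? YES.

YES


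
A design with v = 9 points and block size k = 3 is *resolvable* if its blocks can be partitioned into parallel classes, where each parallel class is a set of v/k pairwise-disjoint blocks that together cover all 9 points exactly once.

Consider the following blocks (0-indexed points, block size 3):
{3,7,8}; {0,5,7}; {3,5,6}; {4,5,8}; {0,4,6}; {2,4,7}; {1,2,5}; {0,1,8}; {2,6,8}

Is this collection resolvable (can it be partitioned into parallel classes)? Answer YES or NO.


v = 9, block size k = 3, number of blocks = 9.
For resolvability, blocks must partition into parallel classes of size v/k = 3.
Total blocks must therefore be a multiple of 3: 9 = 3·3 + 0 ⇒ divisible ✓.
Consider block {0,5,7}. The only other block(s) in the collection disjoint from it are {2,6,8} — just 1 block(s). Any parallel class containing {0,5,7} would need 2 other blocks each disjoint from it, so no parallel class of size 3 can contain {0,5,7}.
Since every block must belong to some parallel class in a resolution, the collection cannot be partitioned into parallel classes.
Resolvable? NO.

NO


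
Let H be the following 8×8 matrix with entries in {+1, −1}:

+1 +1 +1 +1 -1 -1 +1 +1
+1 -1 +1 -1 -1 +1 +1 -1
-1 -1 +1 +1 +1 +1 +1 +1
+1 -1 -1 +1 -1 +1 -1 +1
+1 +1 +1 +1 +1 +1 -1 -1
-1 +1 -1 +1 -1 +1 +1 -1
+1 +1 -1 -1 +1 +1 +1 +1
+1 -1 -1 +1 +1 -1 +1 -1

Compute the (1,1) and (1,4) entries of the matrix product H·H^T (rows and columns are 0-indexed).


Row 1 of H: [1, -1, 1, -1, -1, 1, 1, -1].
Row 4 of H: [1, 1, 1, 1, 1, 1, -1, -1].
(H·H^T)[1][1] = Σ_j H[1][j]·H[1][j] = (1)² + (-1)² + (1)² + (-1)² + (-1)² + (1)² + (1)² + (-1)² = 1 + 1 + 1 + 1 + 1 + 1 + 1 + 1 = 8.
(H·H^T)[1][4] = Σ_j H[1][j]·H[4][j] = (1)·(1) + (-1)·(1) + (1)·(1) + (-1)·(1) + (-1)·(1) + (1)·(1) + (1)·(-1) + (-1)·(-1) = 1 + -1 + 1 + -1 + -1 + 1 + -1 + 1 = 0.
So rows 1 and 4 are orthogonal; the diagonal entry equals n = 8.

(1,1) entry = 8; (1,4) entry = 0.


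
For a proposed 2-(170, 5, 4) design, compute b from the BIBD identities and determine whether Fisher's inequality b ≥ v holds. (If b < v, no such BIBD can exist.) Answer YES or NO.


r = λ(v − 1)/(k − 1) = 4·169/4 = 169.
b = vr/k = 170·169/5 = 5746.
Fisher's inequality: b ≥ v ⇔ 5746 ≥ 170? YES.

YES


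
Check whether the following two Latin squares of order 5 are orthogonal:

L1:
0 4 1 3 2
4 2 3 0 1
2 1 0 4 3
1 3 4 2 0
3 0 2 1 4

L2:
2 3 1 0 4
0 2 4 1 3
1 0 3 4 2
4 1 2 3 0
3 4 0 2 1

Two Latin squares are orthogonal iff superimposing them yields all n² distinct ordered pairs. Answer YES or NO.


Form the n² = 25 superimposed pairs (L1[i][j], L2[i][j]), row by row (rows and columns indexed from 0):
row 0: (0,2) (4,3) (1,1) (3,0) (2,4)
row 1: (4,0) (2,2) (3,4) (0,1) (1,3)
row 2: (2,1) (1,0) (0,3) (4,4) (3,2)
row 3: (1,4) (3,1) (4,2) (2,3) (0,0)
row 4: (3,3) (0,4) (2,0) (1,2) (4,1)
Orthogonality requires all 25 pairs distinct.
Check by first coordinate: for each symbol s of L1, list the L2 entries in the n cells where L1 = s; they must all differ.
  L1 = 0: L2 entries (in reading order) 2, 1, 3, 0, 4 — all 5 distinct ✓
  L1 = 1: L2 entries (in reading order) 1, 3, 0, 4, 2 — all 5 distinct ✓
  L1 = 2: L2 entries (in reading order) 4, 2, 1, 3, 0 — all 5 distinct ✓
  L1 = 3: L2 entries (in reading order) 0, 4, 2, 1, 3 — all 5 distinct ✓
  L1 = 4: L2 entries (in reading order) 3, 0, 4, 2, 1 — all 5 distinct ✓
Every symbol of L1 meets every symbol of L2 exactly once, so all 25 pairs are distinct (25 of 25).
Conclusion: YES.

YES


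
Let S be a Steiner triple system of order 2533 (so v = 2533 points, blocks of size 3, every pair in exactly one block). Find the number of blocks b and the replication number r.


An STS(v) is a 2-(v, 3, 1) BIBD: block size k = 3, λ = 1.
Replication: r(k − 1) = λ(v − 1) ⇒ r·2 = 2533 − 1 = 2532 ⇒ r = 1266.
Block count: b = v(v − 1)/6 = 2533·2532/6 = 6413556/6 = 1068926.
(Check via bk = vr: 1068926·3 = 3206778 = 2533·1266 = 3206778 ✓.)

r = 1266, b = 1068926.


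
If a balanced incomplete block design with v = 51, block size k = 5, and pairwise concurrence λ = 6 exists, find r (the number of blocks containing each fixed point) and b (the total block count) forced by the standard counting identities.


Any 2-(v, k, λ) BIBD satisfies two necessary conditions:
  (i)  Each point sits in r blocks, and counting incidences through any fixed point gives r(k − 1) = λ(v − 1), so r = λ(v − 1)/(k − 1).
  (ii) Total incidences bk = vr, so b = vr/k.
Step 1: r = λ(v − 1)/(k − 1) = 6·(51 − 1)/(5 − 1) = 6·50/4 = 300/4 = 75.
Step 2: b = vr/k = 51·75/5 = 3825/5 = 765.
Check integrality: r = 75 ∈ Z ✓, b = 765 ∈ Z ✓.
(These identities are necessary conditions: they determine r and b for any design with these parameters, but do not by themselves prove that one exists.)

r = 75, b = 765.


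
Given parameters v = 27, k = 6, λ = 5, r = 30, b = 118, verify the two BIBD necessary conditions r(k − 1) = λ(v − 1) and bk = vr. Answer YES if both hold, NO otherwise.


Condition (i): r(k − 1) = 30·5 = 150; λ(v − 1) = 5·26 = 130. Match? NO.
Condition (ii): bk = 118·6 = 708; vr = 27·30 = 810. Match? NO.
Both conditions hold? NO.

NO


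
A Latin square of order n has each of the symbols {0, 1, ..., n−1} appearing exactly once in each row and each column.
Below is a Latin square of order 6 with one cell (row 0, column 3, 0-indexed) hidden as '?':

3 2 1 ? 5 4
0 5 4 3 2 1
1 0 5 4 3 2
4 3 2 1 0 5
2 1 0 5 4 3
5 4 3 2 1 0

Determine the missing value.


Row 0 contains symbols [1, 2, 3, 4, 5] — missing [0].
Column 3 contains symbols [1, 2, 3, 4, 5] — missing [0].
The missing symbol must appear in both missing sets; intersection = [0].
Therefore the hidden value is 0.

Missing value = 0.


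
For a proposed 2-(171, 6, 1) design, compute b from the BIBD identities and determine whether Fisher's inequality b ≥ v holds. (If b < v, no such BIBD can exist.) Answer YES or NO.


b = λv(v − 1)/(k(k − 1)) = 1·171·170/(6·5) = 29070/30 = 969.
Compare with v = 171: b ≥ v, so Fisher's inequality holds.

YES


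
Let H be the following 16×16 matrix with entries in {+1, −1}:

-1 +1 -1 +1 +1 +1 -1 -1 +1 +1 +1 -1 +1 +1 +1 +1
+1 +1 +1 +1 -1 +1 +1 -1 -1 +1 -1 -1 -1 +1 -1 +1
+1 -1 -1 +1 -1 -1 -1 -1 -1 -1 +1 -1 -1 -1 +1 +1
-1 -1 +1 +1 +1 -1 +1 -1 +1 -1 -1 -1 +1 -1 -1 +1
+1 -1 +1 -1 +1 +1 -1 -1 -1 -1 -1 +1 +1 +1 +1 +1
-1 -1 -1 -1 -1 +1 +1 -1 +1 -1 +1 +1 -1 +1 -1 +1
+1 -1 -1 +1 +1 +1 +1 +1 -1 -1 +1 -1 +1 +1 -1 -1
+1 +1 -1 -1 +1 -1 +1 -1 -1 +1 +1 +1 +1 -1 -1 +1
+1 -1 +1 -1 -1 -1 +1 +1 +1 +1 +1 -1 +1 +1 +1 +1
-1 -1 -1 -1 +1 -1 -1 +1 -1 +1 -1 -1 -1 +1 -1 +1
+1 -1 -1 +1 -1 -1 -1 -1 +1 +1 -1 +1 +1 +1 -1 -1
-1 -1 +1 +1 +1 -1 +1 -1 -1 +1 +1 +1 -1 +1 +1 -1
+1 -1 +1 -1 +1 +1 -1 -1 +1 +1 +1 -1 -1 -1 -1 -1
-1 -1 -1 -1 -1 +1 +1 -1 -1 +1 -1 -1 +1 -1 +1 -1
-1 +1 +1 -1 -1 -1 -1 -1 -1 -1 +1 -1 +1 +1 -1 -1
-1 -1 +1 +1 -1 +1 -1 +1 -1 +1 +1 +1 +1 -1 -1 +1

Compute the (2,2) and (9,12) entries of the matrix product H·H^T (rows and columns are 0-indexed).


Row 2 of H: [1, -1, -1, 1, -1, -1, -1, -1, -1, -1, 1, -1, -1, -1, 1, 1].
Row 9 of H: [-1, -1, -1, -1, 1, -1, -1, 1, -1, 1, -1, -1, -1, 1, -1, 1].
Row 12 of H: [1, -1, 1, -1, 1, 1, -1, -1, 1, 1, 1, -1, -1, -1, -1, -1].
(H·H^T)[2][2] = Σ_j H[2][j]·H[2][j] = (1)² + (-1)² + (-1)² + (1)² + (-1)² + (-1)² + (-1)² + (-1)² + (-1)² + (-1)² + (1)² + (-1)² + (-1)² + (-1)² + (1)² + (1)² = 1 + 1 + 1 + 1 + 1 + 1 + 1 + 1 + 1 + 1 + 1 + 1 + 1 + 1 + 1 + 1 = 16.
(H·H^T)[9][12] = Σ_j H[9][j]·H[12][j] = (-1)·(1) + (-1)·(-1) + (-1)·(1) + (-1)·(-1) + (1)·(1) + (-1)·(1) + (-1)·(-1) + (1)·(-1) + (-1)·(1) + (1)·(1) + (-1)·(1) + (-1)·(-1) + (-1)·(-1) + (1)·(-1) + (-1)·(-1) + (1)·(-1) = -1 + 1 + -1 + 1 + 1 + -1 + 1 + -1 + -1 + 1 + -1 + 1 + 1 + -1 + 1 + -1 = 0.
So rows 9 and 12 are orthogonal; the diagonal entry equals n = 16.

(2,2) entry = 16; (9,12) entry = 0.


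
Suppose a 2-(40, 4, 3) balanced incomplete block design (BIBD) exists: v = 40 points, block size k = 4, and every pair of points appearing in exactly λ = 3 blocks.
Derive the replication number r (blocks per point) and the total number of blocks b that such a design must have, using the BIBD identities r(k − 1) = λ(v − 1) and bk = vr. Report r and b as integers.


Any 2-(v, k, λ) BIBD satisfies two necessary conditions:
  (i)  Each point sits in r blocks, and counting incidences through any fixed point gives r(k − 1) = λ(v − 1), so r = λ(v − 1)/(k − 1).
  (ii) Total incidences bk = vr, so b = vr/k.
Step 1: r = λ(v − 1)/(k − 1) = 3·(40 − 1)/(4 − 1) = 3·39/3 = 117/3 = 39.
Step 2: b = vr/k = 40·39/4 = 1560/4 = 390.
Check integrality: r = 39 ∈ Z ✓, b = 390 ∈ Z ✓.
(These identities are necessary conditions: they determine r and b for any design with these parameters, but do not by themselves prove that one exists.)

r = 39, b = 390.


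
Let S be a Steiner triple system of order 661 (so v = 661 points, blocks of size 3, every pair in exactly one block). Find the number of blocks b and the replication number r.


An STS(v) is a 2-(v, 3, 1) BIBD: block size k = 3, λ = 1.
Replication: r(k − 1) = λ(v − 1) ⇒ r·2 = 661 − 1 = 660 ⇒ r = 330.
Block count: b = v(v − 1)/6 = 661·660/6 = 436260/6 = 72710.

r = 330, b = 72710.


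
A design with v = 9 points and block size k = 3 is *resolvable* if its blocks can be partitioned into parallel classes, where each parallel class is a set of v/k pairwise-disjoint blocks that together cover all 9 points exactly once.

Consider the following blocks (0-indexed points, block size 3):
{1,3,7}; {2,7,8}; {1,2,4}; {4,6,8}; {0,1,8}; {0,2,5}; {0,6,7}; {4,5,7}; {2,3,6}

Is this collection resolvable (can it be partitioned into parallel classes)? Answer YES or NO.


v = 9, block size k = 3, number of blocks = 9.
For resolvability, blocks must partition into parallel classes of size v/k = 3.
Total blocks must therefore be a multiple of 3: 9 = 3·3 + 0 ⇒ divisible ✓.
Consider block {2,7,8}. It intersects every other block in the collection, so no parallel class of size 3 can contain it.
Since every block must belong to some parallel class in a resolution, the collection cannot be partitioned into parallel classes.
Resolvable? NO.

NO


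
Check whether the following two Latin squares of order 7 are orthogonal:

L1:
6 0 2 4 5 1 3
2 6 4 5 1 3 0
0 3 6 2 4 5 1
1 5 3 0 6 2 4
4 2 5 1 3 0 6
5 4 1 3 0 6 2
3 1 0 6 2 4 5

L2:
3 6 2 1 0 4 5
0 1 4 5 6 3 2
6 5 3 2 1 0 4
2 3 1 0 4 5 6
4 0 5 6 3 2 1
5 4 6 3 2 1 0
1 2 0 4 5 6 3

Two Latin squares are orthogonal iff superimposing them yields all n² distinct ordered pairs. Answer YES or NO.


Form the n² = 49 superimposed pairs (L1[i][j], L2[i][j]), row by row (rows and columns indexed from 0):
row 0: (6,3) (0,6) (2,2) (4,1) (5,0) (1,4) (3,5)
row 1: (2,0) (6,1) (4,4) (5,5) (1,6) (3,3) (0,2)
row 2: (0,6) (3,5) (6,3) (2,2) (4,1) (5,0) (1,4)
row 3: (1,2) (5,3) (3,1) (0,0) (6,4) (2,5) (4,6)
row 4: (4,4) (2,0) (5,5) (1,6) (3,3) (0,2) (6,1)
row 5: (5,5) (4,4) (1,6) (3,3) (0,2) (6,1) (2,0)
row 6: (3,1) (1,2) (0,0) (6,4) (2,5) (4,6) (5,3)
Orthogonality requires all 49 pairs distinct.
But the pair (0,6) repeats: cell (0,1) has L1 = 0, L2 = 6, and cell (2,0) has L1 = 0, L2 = 6.
A repeated pair means some other pair never occurs (only 21 distinct pairs out of 49), so the squares are not orthogonal.
Conclusion: NO.

NO


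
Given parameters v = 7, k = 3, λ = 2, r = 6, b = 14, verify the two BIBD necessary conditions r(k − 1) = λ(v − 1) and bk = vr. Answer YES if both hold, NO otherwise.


Condition (i): r(k − 1) = 6·2 = 12; λ(v − 1) = 2·6 = 12. Match? YES.
Condition (ii): bk = 14·3 = 42; vr = 7·6 = 42. Match? YES.
Both conditions hold? YES.

YES


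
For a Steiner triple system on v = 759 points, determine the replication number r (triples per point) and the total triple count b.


An STS(v) is a 2-(v, 3, 1) BIBD: block size k = 3, λ = 1.
Replication: r(k − 1) = λ(v − 1) ⇒ r·2 = 759 − 1 = 758 ⇒ r = 379.
Block count: b = v(v − 1)/6 = 759·758/6 = 575322/6 = 95887.
(Check via bk = vr: 95887·3 = 287661 = 759·379 = 287661 ✓.)

r = 379, b = 95887.


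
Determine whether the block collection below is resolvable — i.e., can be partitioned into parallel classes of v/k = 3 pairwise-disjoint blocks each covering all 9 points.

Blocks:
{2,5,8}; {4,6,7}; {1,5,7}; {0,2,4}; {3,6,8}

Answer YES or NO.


v = 9, block size k = 3, number of blocks = 5.
For resolvability, blocks must partition into parallel classes of size v/k = 3.
Total blocks must therefore be a multiple of 3: 5 = 3·1 + 2 ⇒ not divisible ✗.
Resolvable? NO.

NO


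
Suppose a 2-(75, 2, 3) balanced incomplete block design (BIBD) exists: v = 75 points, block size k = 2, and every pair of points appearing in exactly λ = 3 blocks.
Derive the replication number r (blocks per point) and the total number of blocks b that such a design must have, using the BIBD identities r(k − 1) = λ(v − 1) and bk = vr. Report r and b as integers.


Any 2-(v, k, λ) BIBD satisfies two necessary conditions:
  (i)  Each point sits in r blocks, and counting incidences through any fixed point gives r(k − 1) = λ(v − 1), so r = λ(v − 1)/(k − 1).
  (ii) Total incidences bk = vr, so b = vr/k.
Step 1: r = λ(v − 1)/(k − 1) = 3·(75 − 1)/(2 − 1) = 3·74/1 = 222/1 = 222.
Step 2: b = vr/k = 75·222/2 = 16650/2 = 8325.
Check integrality: r = 222 ∈ Z ✓, b = 8325 ∈ Z ✓.
(These identities are necessary conditions: they determine r and b for any design with these parameters, but do not by themselves prove that one exists.)

r = 222, b = 8325.


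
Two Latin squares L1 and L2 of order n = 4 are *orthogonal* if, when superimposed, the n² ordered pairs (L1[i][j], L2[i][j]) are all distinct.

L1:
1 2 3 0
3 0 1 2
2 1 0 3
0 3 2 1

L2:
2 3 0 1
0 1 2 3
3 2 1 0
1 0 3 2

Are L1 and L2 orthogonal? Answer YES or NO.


Form the n² = 16 superimposed pairs (L1[i][j], L2[i][j]), row by row (rows and columns indexed from 0):
row 0: (1,2) (2,3) (3,0) (0,1)
row 1: (3,0) (0,1) (1,2) (2,3)
row 2: (2,3) (1,2) (0,1) (3,0)
row 3: (0,1) (3,0) (2,3) (1,2)
Orthogonality requires all 16 pairs distinct.
But the pair (3,0) repeats: cell (0,2) has L1 = 3, L2 = 0, and cell (1,0) has L1 = 3, L2 = 0.
A repeated pair means some other pair never occurs (only 4 distinct pairs out of 16), so the squares are not orthogonal.
Conclusion: NO.

NO


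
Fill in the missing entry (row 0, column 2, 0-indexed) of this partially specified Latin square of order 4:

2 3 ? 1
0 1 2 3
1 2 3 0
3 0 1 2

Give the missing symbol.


Row 0 contains symbols [1, 2, 3] — missing [0].
Column 2 contains symbols [1, 2, 3] — missing [0].
The missing symbol must appear in both missing sets; intersection = [0].
Therefore the hidden value is 0.

Missing value = 0.


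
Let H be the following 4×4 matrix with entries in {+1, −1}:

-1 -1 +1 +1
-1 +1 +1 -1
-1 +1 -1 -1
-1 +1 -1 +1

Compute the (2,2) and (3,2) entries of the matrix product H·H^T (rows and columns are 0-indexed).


Row 2 of H: [-1, 1, -1, -1].
Row 3 of H: [-1, 1, -1, 1].
(H·H^T)[2][2] = Σ_j H[2][j]·H[2][j] = (-1)² + (1)² + (-1)² + (-1)² = 1 + 1 + 1 + 1 = 4.
(H·H^T)[3][2] = Σ_j H[3][j]·H[2][j] = (-1)·(-1) + (1)·(1) + (-1)·(-1) + (1)·(-1) = 1 + 1 + 1 + -1 = 2.
Rows 3 and 2 are not orthogonal (dot product = 2 ≠ 0), so H is not a Hadamard matrix.

(2,2) entry = 4; (3,2) entry = 2.
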